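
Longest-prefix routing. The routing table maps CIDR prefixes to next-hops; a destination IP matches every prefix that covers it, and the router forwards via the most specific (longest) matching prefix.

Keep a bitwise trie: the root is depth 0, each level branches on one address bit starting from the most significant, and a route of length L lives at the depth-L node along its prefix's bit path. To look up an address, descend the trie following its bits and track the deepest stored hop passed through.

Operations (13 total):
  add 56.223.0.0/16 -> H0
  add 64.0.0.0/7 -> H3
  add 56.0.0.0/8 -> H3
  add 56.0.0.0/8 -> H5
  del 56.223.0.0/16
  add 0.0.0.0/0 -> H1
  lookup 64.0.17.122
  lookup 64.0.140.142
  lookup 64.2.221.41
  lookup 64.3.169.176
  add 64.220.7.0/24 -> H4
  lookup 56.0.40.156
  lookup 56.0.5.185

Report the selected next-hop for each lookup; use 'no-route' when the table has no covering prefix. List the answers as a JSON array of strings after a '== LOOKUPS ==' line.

Process each operation:
  add 56.223.0.0/16 -> H0 at depth 16
  add 64.0.0.0/7 -> H3 at depth 7
  add 56.0.0.0/8 -> H3 at depth 8
  add 56.0.0.0/8 -> H5 at depth 8
  - 56.223.0.0/16 clear@16
  add 0.0.0.0/0 -> H1 at depth 0
  Q 64.0.17.122: descend 0100000 ; hops seen [H1,H3] ; pick H3
  Q 64.0.140.142: descend 0100000 ; hops seen [H1,H3] ; pick H3
  Q 64.2.221.41: descend 0100000 ; hops seen [H1,H3] ; pick H3
  Q 64.3.169.176: descend 0100000 ; hops seen [H1,H3] ; pick H3
  add 64.220.7.0/24 -> H4 at depth 24
  Q 56.0.40.156: descend 00111000 ; hops seen [H1,H5] ; pick H5
  Q 56.0.5.185: descend 00111000 ; hops seen [H1,H5] ; pick H5

== LOOKUPS ==
["H3","H3","H3","H3","H5","H5"]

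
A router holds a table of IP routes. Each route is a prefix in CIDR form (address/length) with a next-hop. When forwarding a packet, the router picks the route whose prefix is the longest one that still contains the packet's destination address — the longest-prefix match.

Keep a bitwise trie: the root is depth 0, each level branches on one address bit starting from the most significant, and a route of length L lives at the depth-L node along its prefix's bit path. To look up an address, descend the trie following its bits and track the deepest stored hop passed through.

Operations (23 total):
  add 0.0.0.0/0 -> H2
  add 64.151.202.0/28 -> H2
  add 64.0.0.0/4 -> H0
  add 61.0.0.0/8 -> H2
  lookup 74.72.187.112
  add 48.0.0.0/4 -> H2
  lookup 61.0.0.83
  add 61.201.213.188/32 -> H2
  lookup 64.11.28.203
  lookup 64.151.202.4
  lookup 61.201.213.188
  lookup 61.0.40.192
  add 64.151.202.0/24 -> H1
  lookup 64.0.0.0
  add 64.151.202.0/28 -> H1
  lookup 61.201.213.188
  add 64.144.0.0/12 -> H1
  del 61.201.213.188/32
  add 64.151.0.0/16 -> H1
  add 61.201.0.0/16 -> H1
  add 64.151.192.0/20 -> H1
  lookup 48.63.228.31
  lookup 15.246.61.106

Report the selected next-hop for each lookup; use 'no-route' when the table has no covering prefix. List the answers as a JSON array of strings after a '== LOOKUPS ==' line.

Trace:
  add 0.0.0.0/0 -> H2 at depth 0
  add 64.151.202.0/28 -> H2 at depth 28
  add 64.0.0.0/4 -> H0 at depth 4
  add 61.0.0.0/8 -> H2 at depth 8
  ? 74.72.187.112  path d0:H2→d1:-→d2:-→d3:-→d4:H0  best=H0
  add 48.0.0.0/4 -> H2 at depth 4
  ? 61.0.0.83  path d0:H2→d1:-→d2:-→d3:-→d4:H2→d5:-→d6:-→d7:-→d8:H2  best=H2
  add 61.201.213.188/32 -> H2 at depth 32
  ? 64.11.28.203  path d0:H2→d1:-→d2:-→d3:-→d4:H0→d5:-→d6:-→d7:-→d8:-  best=H0
  ? 64.151.202.4  path d0:H2→d1:-→d2:-→d3:-→d4:H0→d5:-→d6:-→d7:-→d8:-→d9:-→d10:-→d11:-→d12:-→d13:-→d14:-→d15:-→d16:-→d17:-→d18:-→d19:-→d20:-→d21:-→d22:-→d23:-→d24:-→d25:-→d26:-→d27:-→d28:H2  best=H2
  ? 61.201.213.188  path d0:H2→d1:-→d2:-→d3:-→d4:H2→d5:-→d6:-→d7:-→d8:H2→d9:-→d10:-→d11:-→d12:-→d13:-→d14:-→d15:-→d16:-→d17:-→d18:-→d19:-→d20:-→d21:-→d22:-→d23:-→d24:-→d25:-→d26:-→d27:-→d28:-→d29:-→d30:-→d31:-→d32:H2  best=H2
  ? 61.0.40.192  path d0:H2→d1:-→d2:-→d3:-→d4:H2→d5:-→d6:-→d7:-→d8:H2  best=H2
  add 64.151.202.0/24 -> H1 at depth 24
  ? 64.0.0.0  path d0:H2→d1:-→d2:-→d3:-→d4:H0→d5:-→d6:-→d7:-→d8:-  best=H0
  add 64.151.202.0/28 -> H1 at depth 28
  ? 61.201.213.188  path d0:H2→d1:-→d2:-→d3:-→d4:H2→d5:-→d6:-→d7:-→d8:H2→d9:-→d10:-→d11:-→d12:-→d13:-→d14:-→d15:-→d16:-→d17:-→d18:-→d19:-→d20:-→d21:-→d22:-→d23:-→d24:-→d25:-→d26:-→d27:-→d28:-→d29:-→d30:-→d31:-→d32:H2  best=H2
  add 64.144.0.0/12 -> H1 at depth 12
  - 61.201.213.188/32 clear@32
  add 64.151.0.0/16 -> H1 at depth 16
  add 61.201.0.0/16 -> H1 at depth 16
  add 64.151.192.0/20 -> H1 at depth 20
  ? 48.63.228.31  path d0:H2→d1:-→d2:-→d3:-→d4:H2  best=H2
  ? 15.246.61.106  path d0:H2→d1:-→d2:-  best=H2

== LOOKUPS ==
["H0","H2","H0","H2","H2","H2","H0","H2","H2","H2"]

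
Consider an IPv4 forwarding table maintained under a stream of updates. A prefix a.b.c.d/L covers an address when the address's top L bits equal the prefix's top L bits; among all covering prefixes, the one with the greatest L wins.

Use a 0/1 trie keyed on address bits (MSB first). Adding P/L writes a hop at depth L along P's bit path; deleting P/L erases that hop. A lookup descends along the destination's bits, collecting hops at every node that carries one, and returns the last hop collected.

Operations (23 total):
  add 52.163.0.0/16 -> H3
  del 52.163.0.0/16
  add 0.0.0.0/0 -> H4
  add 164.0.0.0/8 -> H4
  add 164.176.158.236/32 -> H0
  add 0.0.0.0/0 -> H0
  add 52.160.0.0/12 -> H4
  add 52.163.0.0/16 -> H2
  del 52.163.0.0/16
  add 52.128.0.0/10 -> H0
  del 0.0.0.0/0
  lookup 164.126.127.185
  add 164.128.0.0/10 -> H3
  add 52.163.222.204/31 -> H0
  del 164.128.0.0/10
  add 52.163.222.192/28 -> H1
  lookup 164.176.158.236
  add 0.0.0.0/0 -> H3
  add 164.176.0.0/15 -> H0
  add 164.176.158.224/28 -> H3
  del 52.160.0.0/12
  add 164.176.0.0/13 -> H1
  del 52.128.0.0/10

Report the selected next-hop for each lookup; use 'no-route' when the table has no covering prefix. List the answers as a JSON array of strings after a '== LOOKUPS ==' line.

Trace:
  + 52.163.0.0/16 (H3) depth=16
  - 52.163.0.0/16 clear@16
  + 0.0.0.0/0 (H4) depth=0
  + 164.0.0.0/8 (H4) depth=8
  + 164.176.158.236/32 (H0) depth=32
  + 0.0.0.0/0 (H0) depth=0
  + 52.160.0.0/12 (H4) depth=12
  + 52.163.0.0/16 (H2) depth=16
  - 52.163.0.0/16 clear@16
  + 52.128.0.0/10 (H0) depth=10
  - 0.0.0.0/0 clear@0
  Q 164.126.127.185: descend 10100100 ; hops seen [H4] ; pick H4
  + 164.128.0.0/10 (H3) depth=10
  + 52.163.222.204/31 (H0) depth=31
  - 164.128.0.0/10 clear@10
  + 52.163.222.192/28 (H1) depth=28
  Q 164.176.158.236: descend 10100100101100001001111011101100 ; hops seen [H4,H0] ; pick H0
  + 0.0.0.0/0 (H3) depth=0
  + 164.176.0.0/15 (H0) depth=15
  + 164.176.158.224/28 (H3) depth=28
  - 52.160.0.0/12 clear@12
  + 164.176.0.0/13 (H1) depth=13
  - 52.128.0.0/10 clear@10

== LOOKUPS ==
["H4","H0"]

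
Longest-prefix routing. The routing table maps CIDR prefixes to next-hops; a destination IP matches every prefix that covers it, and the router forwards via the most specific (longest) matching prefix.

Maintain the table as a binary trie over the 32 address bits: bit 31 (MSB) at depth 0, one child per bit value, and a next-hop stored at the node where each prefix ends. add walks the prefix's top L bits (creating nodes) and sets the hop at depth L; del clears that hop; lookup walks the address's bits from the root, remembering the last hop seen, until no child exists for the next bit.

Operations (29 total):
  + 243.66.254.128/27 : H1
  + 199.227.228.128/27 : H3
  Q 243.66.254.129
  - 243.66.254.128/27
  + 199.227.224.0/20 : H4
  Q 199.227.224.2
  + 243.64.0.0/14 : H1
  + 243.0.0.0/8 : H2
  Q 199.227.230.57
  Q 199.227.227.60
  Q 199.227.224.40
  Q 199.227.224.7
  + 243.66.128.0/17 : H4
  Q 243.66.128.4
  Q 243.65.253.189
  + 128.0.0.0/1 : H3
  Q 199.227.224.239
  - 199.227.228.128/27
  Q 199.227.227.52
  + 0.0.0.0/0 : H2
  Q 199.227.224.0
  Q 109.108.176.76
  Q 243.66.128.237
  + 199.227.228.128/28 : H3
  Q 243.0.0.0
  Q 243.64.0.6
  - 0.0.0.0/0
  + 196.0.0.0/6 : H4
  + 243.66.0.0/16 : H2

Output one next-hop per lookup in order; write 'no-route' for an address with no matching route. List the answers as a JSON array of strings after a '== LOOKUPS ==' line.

Process each operation:
  + 243.66.254.128/27 (H1) depth=27
  + 199.227.228.128/27 (H3) depth=27
  lookup 243.66.254.129: bits 111100110100001011111110100 walk d0:-→d1:-→d2:-→d3:-→d4:-→d5:-→d6:-→d7:-→d8:-→d9:-→d10:-→d11:-→d12:-→d13:-→d14:-→d15:-→d16:-→d17:-→d18:-→d19:-→d20:-→d21:-→d22:-→d23:-→d24:-→d25:-→d26:-→d27:H1 -> H1
  del 243.66.254.128/27 (clear depth 27)
  + 199.227.224.0/20 (H4) depth=20
  lookup 199.227.224.2: bits 110001111110001111100 walk d0:-→d1:-→d2:-→d3:-→d4:-→d5:-→d6:-→d7:-→d8:-→d9:-→d10:-→d11:-→d12:-→d13:-→d14:-→d15:-→d16:-→d17:-→d18:-→d19:-→d20:H4→d21:- -> H4
  + 243.64.0.0/14 (H1) depth=14
  + 243.0.0.0/8 (H2) depth=8
  lookup 199.227.230.57: bits 1100011111100011111001 walk d0:-→d1:-→d2:-→d3:-→d4:-→d5:-→d6:-→d7:-→d8:-→d9:-→d10:-→d11:-→d12:-→d13:-→d14:-→d15:-→d16:-→d17:-→d18:-→d19:-→d20:H4→d21:-→d22:- -> H4
  lookup 199.227.227.60: bits 110001111110001111100 walk d0:-→d1:-→d2:-→d3:-→d4:-→d5:-→d6:-→d7:-→d8:-→d9:-→d10:-→d11:-→d12:-→d13:-→d14:-→d15:-→d16:-→d17:-→d18:-→d19:-→d20:H4→d21:- -> H4
  lookup 199.227.224.40: bits 110001111110001111100 walk d0:-→d1:-→d2:-→d3:-→d4:-→d5:-→d6:-→d7:-→d8:-→d9:-→d10:-→d11:-→d12:-→d13:-→d14:-→d15:-→d16:-→d17:-→d18:-→d19:-→d20:H4→d21:- -> H4
  lookup 199.227.224.7: bits 110001111110001111100 walk d0:-→d1:-→d2:-→d3:-→d4:-→d5:-→d6:-→d7:-→d8:-→d9:-→d10:-→d11:-→d12:-→d13:-→d14:-→d15:-→d16:-→d17:-→d18:-→d19:-→d20:H4→d21:- -> H4
  + 243.66.128.0/17 (H4) depth=17
  lookup 243.66.128.4: bits 11110011010000101 walk d0:-→d1:-→d2:-→d3:-→d4:-→d5:-→d6:-→d7:-→d8:H2→d9:-→d10:-→d11:-→d12:-→d13:-→d14:H1→d15:-→d16:-→d17:H4 -> H4
  lookup 243.65.253.189: bits 11110011010000 walk d0:-→d1:-→d2:-→d3:-→d4:-→d5:-→d6:-→d7:-→d8:H2→d9:-→d10:-→d11:-→d12:-→d13:-→d14:H1 -> H1
  + 128.0.0.0/1 (H3) depth=1
  lookup 199.227.224.239: bits 110001111110001111100 walk d0:-→d1:H3→d2:-→d3:-→d4:-→d5:-→d6:-→d7:-→d8:-→d9:-→d10:-→d11:-→d12:-→d13:-→d14:-→d15:-→d16:-→d17:-→d18:-→d19:-→d20:H4→d21:- -> H4
  del 199.227.228.128/27 (clear depth 27)
  lookup 199.227.227.52: bits 110001111110001111100 walk d0:-→d1:H3→d2:-→d3:-→d4:-→d5:-→d6:-→d7:-→d8:-→d9:-→d10:-→d11:-→d12:-→d13:-→d14:-→d15:-→d16:-→d17:-→d18:-→d19:-→d20:H4→d21:- -> H4
  + 0.0.0.0/0 (H2) depth=0
  lookup 199.227.224.0: bits 110001111110001111100 walk d0:H2→d1:H3→d2:-→d3:-→d4:-→d5:-→d6:-→d7:-→d8:-→d9:-→d10:-→d11:-→d12:-→d13:-→d14:-→d15:-→d16:-→d17:-→d18:-→d19:-→d20:H4→d21:- -> H4
  lookup 109.108.176.76: bits ε walk d0:H2 -> H2
  lookup 243.66.128.237: bits 11110011010000101 walk d0:H2→d1:H3→d2:-→d3:-→d4:-→d5:-→d6:-→d7:-→d8:H2→d9:-→d10:-→d11:-→d12:-→d13:-→d14:H1→d15:-→d16:-→d17:H4 -> H4
  + 199.227.228.128/28 (H3) depth=28
  lookup 243.0.0.0: bits 111100110 walk d0:H2→d1:H3→d2:-→d3:-→d4:-→d5:-→d6:-→d7:-→d8:H2→d9:- -> H2
  lookup 243.64.0.6: bits 11110011010000 walk d0:H2→d1:H3→d2:-→d3:-→d4:-→d5:-→d6:-→d7:-→d8:H2→d9:-→d10:-→d11:-→d12:-→d13:-→d14:H1 -> H1
  del 0.0.0.0/0 (clear depth 0)
  + 196.0.0.0/6 (H4) depth=6
  + 243.66.0.0/16 (H2) depth=16

== LOOKUPS ==
["H1","H4","H4","H4","H4","H4","H4","H1","H4","H4","H4","H2","H4","H2","H1"]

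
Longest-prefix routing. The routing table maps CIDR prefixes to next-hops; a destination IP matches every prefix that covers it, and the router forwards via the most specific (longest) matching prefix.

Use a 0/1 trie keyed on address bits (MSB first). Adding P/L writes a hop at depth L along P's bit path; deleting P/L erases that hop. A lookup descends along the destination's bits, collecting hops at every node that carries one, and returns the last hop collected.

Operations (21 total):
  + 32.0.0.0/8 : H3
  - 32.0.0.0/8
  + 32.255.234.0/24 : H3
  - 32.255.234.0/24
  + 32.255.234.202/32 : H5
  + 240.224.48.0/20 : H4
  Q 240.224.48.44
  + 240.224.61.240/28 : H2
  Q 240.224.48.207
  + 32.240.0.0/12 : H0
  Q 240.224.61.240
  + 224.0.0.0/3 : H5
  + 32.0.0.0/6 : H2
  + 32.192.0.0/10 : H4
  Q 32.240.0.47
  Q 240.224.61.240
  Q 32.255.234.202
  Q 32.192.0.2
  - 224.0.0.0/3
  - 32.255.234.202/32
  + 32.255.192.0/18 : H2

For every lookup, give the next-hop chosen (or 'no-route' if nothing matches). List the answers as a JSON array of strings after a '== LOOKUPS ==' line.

Trace:
  add 32.0.0.0/8 -> H3 at depth 8
  del 32.0.0.0/8 (clear depth 8)
  add 32.255.234.0/24 -> H3 at depth 24
  del 32.255.234.0/24 (clear depth 24)
  add 32.255.234.202/32 -> H5 at depth 32
  add 240.224.48.0/20 -> H4 at depth 20
  ? 240.224.48.44  path d0:-→d1:-→d2:-→d3:-→d4:-→d5:-→d6:-→d7:-→d8:-→d9:-→d10:-→d11:-→d12:-→d13:-→d14:-→d15:-→d16:-→d17:-→d18:-→d19:-→d20:H4  best=H4
  add 240.224.61.240/28 -> H2 at depth 28
  ? 240.224.48.207  path d0:-→d1:-→d2:-→d3:-→d4:-→d5:-→d6:-→d7:-→d8:-→d9:-→d10:-→d11:-→d12:-→d13:-→d14:-→d15:-→d16:-→d17:-→d18:-→d19:-→d20:H4  best=H4
  add 32.240.0.0/12 -> H0 at depth 12
  ? 240.224.61.240  path d0:-→d1:-→d2:-→d3:-→d4:-→d5:-→d6:-→d7:-→d8:-→d9:-→d10:-→d11:-→d12:-→d13:-→d14:-→d15:-→d16:-→d17:-→d18:-→d19:-→d20:H4→d21:-→d22:-→d23:-→d24:-→d25:-→d26:-→d27:-→d28:H2  best=H2
  add 224.0.0.0/3 -> H5 at depth 3
  add 32.0.0.0/6 -> H2 at depth 6
  add 32.192.0.0/10 -> H4 at depth 10
  ? 32.240.0.47  path d0:-→d1:-→d2:-→d3:-→d4:-→d5:-→d6:H2→d7:-→d8:-→d9:-→d10:H4→d11:-→d12:H0  best=H0
  ? 240.224.61.240  path d0:-→d1:-→d2:-→d3:H5→d4:-→d5:-→d6:-→d7:-→d8:-→d9:-→d10:-→d11:-→d12:-→d13:-→d14:-→d15:-→d16:-→d17:-→d18:-→d19:-→d20:H4→d21:-→d22:-→d23:-→d24:-→d25:-→d26:-→d27:-→d28:H2  best=H2
  ? 32.255.234.202  path d0:-→d1:-→d2:-→d3:-→d4:-→d5:-→d6:H2→d7:-→d8:-→d9:-→d10:H4→d11:-→d12:H0→d13:-→d14:-→d15:-→d16:-→d17:-→d18:-→d19:-→d20:-→d21:-→d22:-→d23:-→d24:-→d25:-→d26:-→d27:-→d28:-→d29:-→d30:-→d31:-→d32:H5  best=H5
  ? 32.192.0.2  path d0:-→d1:-→d2:-→d3:-→d4:-→d5:-→d6:H2→d7:-→d8:-→d9:-→d10:H4  best=H4
  del 224.0.0.0/3 (clear depth 3)
  del 32.255.234.202/32 (clear depth 32)
  add 32.255.192.0/18 -> H2 at depth 18

== LOOKUPS ==
["H4","H4","H2","H0","H2","H5","H4"]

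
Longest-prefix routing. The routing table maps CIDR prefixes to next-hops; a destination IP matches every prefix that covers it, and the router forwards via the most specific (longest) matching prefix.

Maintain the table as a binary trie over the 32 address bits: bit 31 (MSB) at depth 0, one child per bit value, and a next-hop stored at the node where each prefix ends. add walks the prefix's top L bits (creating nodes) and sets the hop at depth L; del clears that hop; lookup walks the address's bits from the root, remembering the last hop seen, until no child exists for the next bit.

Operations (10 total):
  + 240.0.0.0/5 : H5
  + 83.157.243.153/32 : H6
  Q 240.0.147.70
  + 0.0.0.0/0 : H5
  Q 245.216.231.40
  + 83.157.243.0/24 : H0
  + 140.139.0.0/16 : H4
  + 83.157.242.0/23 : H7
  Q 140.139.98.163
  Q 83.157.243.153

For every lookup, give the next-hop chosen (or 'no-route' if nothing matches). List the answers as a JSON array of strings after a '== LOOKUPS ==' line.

Trace:
  + 240.0.0.0/5 (H5) depth=5
  + 83.157.243.153/32 (H6) depth=32
  lookup 240.0.147.70: bits 11110 walk d0:-→d1:-→d2:-→d3:-→d4:-→d5:H5 -> H5
  + 0.0.0.0/0 (H5) depth=0
  lookup 245.216.231.40: bits 11110 walk d0:H5→d1:-→d2:-→d3:-→d4:-→d5:H5 -> H5
  + 83.157.243.0/24 (H0) depth=24
  + 140.139.0.0/16 (H4) depth=16
  + 83.157.242.0/23 (H7) depth=23
  lookup 140.139.98.163: bits 1000110010001011 walk d0:H5→d1:-→d2:-→d3:-→d4:-→d5:-→d6:-→d7:-→d8:-→d9:-→d10:-→d11:-→d12:-→d13:-→d14:-→d15:-→d16:H4 -> H4
  lookup 83.157.243.153: bits 01010011100111011111001110011001 walk d0:H5→d1:-→d2:-→d3:-→d4:-→d5:-→d6:-→d7:-→d8:-→d9:-→d10:-→d11:-→d12:-→d13:-→d14:-→d15:-→d16:-→d17:-→d18:-→d19:-→d20:-→d21:-→d22:-→d23:H7→d24:H0→d25:-→d26:-→d27:-→d28:-→d29:-→d30:-→d31:-→d32:H6 -> H6

== LOOKUPS ==
["H5","H5","H4","H6"]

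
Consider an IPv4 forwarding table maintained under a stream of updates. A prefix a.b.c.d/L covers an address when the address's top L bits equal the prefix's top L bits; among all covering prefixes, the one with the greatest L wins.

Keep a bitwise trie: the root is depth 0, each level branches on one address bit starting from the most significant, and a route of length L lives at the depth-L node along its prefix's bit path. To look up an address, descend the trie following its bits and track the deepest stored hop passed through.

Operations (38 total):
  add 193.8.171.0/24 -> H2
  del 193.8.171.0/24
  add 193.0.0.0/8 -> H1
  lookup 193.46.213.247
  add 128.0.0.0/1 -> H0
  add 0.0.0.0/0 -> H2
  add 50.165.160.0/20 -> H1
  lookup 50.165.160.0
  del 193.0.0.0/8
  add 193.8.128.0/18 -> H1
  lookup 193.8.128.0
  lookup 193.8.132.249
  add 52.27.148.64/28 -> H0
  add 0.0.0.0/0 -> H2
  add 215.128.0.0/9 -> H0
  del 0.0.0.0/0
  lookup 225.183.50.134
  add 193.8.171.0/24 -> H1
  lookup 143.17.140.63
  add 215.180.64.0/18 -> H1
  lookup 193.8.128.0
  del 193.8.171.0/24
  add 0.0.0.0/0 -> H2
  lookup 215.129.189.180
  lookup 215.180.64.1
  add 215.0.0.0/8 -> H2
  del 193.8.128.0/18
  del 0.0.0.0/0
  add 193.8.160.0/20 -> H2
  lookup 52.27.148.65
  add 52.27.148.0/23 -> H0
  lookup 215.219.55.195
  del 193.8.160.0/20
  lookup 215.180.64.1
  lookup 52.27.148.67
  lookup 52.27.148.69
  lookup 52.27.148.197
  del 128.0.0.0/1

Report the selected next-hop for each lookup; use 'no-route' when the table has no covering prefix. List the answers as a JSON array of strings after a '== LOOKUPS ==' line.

Process each operation:
  add 193.8.171.0/24 -> H2 at depth 24
  del 193.8.171.0/24 (clear depth 24)
  add 193.0.0.0/8 -> H1 at depth 8
  lookup 193.46.213.247: bits 1100000100 walk d0:-→d1:-→d2:-→d3:-→d4:-→d5:-→d6:-→d7:-→d8:H1→d9:-→d10:- -> H1
  add 128.0.0.0/1 -> H0 at depth 1
  add 0.0.0.0/0 -> H2 at depth 0
  add 50.165.160.0/20 -> H1 at depth 20
  lookup 50.165.160.0: bits 00110010101001011010 walk d0:H2→d1:-→d2:-→d3:-→d4:-→d5:-→d6:-→d7:-→d8:-→d9:-→d10:-→d11:-→d12:-→d13:-→d14:-→d15:-→d16:-→d17:-→d18:-→d19:-→d20:H1 -> H1
  del 193.0.0.0/8 (clear depth 8)
  add 193.8.128.0/18 -> H1 at depth 18
  lookup 193.8.128.0: bits 110000010000100010 walk d0:H2→d1:H0→d2:-→d3:-→d4:-→d5:-→d6:-→d7:-→d8:-→d9:-→d10:-→d11:-→d12:-→d13:-→d14:-→d15:-→d16:-→d17:-→d18:H1 -> H1
  lookup 193.8.132.249: bits 110000010000100010 walk d0:H2→d1:H0→d2:-→d3:-→d4:-→d5:-→d6:-→d7:-→d8:-→d9:-→d10:-→d11:-→d12:-→d13:-→d14:-→d15:-→d16:-→d17:-→d18:H1 -> H1
  add 52.27.148.64/28 -> H0 at depth 28
  add 0.0.0.0/0 -> H2 at depth 0
  add 215.128.0.0/9 -> H0 at depth 9
  del 0.0.0.0/0 (clear depth 0)
  lookup 225.183.50.134: bits 11 walk d0:-→d1:H0→d2:- -> H0
  add 193.8.171.0/24 -> H1 at depth 24
  lookup 143.17.140.63: bits 1 walk d0:-→d1:H0 -> H0
  add 215.180.64.0/18 -> H1 at depth 18
  lookup 193.8.128.0: bits 110000010000100010 walk d0:-→d1:H0→d2:-→d3:-→d4:-→d5:-→d6:-→d7:-→d8:-→d9:-→d10:-→d11:-→d12:-→d13:-→d14:-→d15:-→d16:-→d17:-→d18:H1 -> H1
  del 193.8.171.0/24 (clear depth 24)
  add 0.0.0.0/0 -> H2 at depth 0
  lookup 215.129.189.180: bits 1101011110 walk d0:H2→d1:H0→d2:-→d3:-→d4:-→d5:-→d6:-→d7:-→d8:-→d9:H0→d10:- -> H0
  lookup 215.180.64.1: bits 110101111011010001 walk d0:H2→d1:H0→d2:-→d3:-→d4:-→d5:-→d6:-→d7:-→d8:-→d9:H0→d10:-→d11:-→d12:-→d13:-→d14:-→d15:-→d16:-→d17:-→d18:H1 -> H1
  add 215.0.0.0/8 -> H2 at depth 8
  del 193.8.128.0/18 (clear depth 18)
  del 0.0.0.0/0 (clear depth 0)
  add 193.8.160.0/20 -> H2 at depth 20
  lookup 52.27.148.65: bits 0011010000011011100101000100 walk d0:-→d1:-→d2:-→d3:-→d4:-→d5:-→d6:-→d7:-→d8:-→d9:-→d10:-→d11:-→d12:-→d13:-→d14:-→d15:-→d16:-→d17:-→d18:-→d19:-→d20:-→d21:-→d22:-→d23:-→d24:-→d25:-→d26:-→d27:-→d28:H0 -> H0
  add 52.27.148.0/23 -> H0 at depth 23
  lookup 215.219.55.195: bits 110101111 walk d0:-→d1:H0→d2:-→d3:-→d4:-→d5:-→d6:-→d7:-→d8:H2→d9:H0 -> H0
  del 193.8.160.0/20 (clear depth 20)
  lookup 215.180.64.1: bits 110101111011010001 walk d0:-→d1:H0→d2:-→d3:-→d4:-→d5:-→d6:-→d7:-→d8:H2→d9:H0→d10:-→d11:-→d12:-→d13:-→d14:-→d15:-→d16:-→d17:-→d18:H1 -> H1
  lookup 52.27.148.67: bits 0011010000011011100101000100 walk d0:-→d1:-→d2:-→d3:-→d4:-→d5:-→d6:-→d7:-→d8:-→d9:-→d10:-→d11:-→d12:-→d13:-→d14:-→d15:-→d16:-→d17:-→d18:-→d19:-→d20:-→d21:-→d22:-→d23:H0→d24:-→d25:-→d26:-→d27:-→d28:H0 -> H0
  lookup 52.27.148.69: bits 0011010000011011100101000100 walk d0:-→d1:-→d2:-→d3:-→d4:-→d5:-→d6:-→d7:-→d8:-→d9:-→d10:-→d11:-→d12:-→d13:-→d14:-→d15:-→d16:-→d17:-→d18:-→d19:-→d20:-→d21:-→d22:-→d23:H0→d24:-→d25:-→d26:-→d27:-→d28:H0 -> H0
  lookup 52.27.148.197: bits 001101000001101110010100 walk d0:-→d1:-→d2:-→d3:-→d4:-→d5:-→d6:-→d7:-→d8:-→d9:-→d10:-→d11:-→d12:-→d13:-→d14:-→d15:-→d16:-→d17:-→d18:-→d19:-→d20:-→d21:-→d22:-→d23:H0→d24:- -> H0
  del 128.0.0.0/1 (clear depth 1)

== LOOKUPS ==
["H1","H1","H1","H1","H0","H0","H1","H0","H1","H0","H0","H1","H0","H0","H0"]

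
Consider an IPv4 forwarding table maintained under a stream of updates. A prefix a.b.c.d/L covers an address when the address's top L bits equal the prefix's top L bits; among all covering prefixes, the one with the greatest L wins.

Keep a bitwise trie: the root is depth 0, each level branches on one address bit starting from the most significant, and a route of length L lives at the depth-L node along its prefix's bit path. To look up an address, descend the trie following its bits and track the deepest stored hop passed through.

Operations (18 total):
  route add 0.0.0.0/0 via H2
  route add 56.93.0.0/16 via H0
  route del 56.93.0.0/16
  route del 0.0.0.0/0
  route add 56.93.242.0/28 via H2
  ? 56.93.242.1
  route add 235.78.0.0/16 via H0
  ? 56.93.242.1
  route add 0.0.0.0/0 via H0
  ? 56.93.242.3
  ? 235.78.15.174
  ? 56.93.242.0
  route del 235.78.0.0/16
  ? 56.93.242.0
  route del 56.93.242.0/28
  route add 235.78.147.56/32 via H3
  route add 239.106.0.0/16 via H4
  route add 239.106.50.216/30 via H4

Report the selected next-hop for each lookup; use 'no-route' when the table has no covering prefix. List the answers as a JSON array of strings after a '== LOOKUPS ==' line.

Trace:
  + 0.0.0.0/0 (H2) depth=0
  + 56.93.0.0/16 (H0) depth=16
  - 56.93.0.0/16 clear@16
  - 0.0.0.0/0 clear@0
  + 56.93.242.0/28 (H2) depth=28
  ? 56.93.242.1  path d0:-→d1:-→d2:-→d3:-→d4:-→d5:-→d6:-→d7:-→d8:-→d9:-→d10:-→d11:-→d12:-→d13:-→d14:-→d15:-→d16:-→d17:-→d18:-→d19:-→d20:-→d21:-→d22:-→d23:-→d24:-→d25:-→d26:-→d27:-→d28:H2  best=H2
  + 235.78.0.0/16 (H0) depth=16
  ? 56.93.242.1  path d0:-→d1:-→d2:-→d3:-→d4:-→d5:-→d6:-→d7:-→d8:-→d9:-→d10:-→d11:-→d12:-→d13:-→d14:-→d15:-→d16:-→d17:-→d18:-→d19:-→d20:-→d21:-→d22:-→d23:-→d24:-→d25:-→d26:-→d27:-→d28:H2  best=H2
  + 0.0.0.0/0 (H0) depth=0
  ? 56.93.242.3  path d0:H0→d1:-→d2:-→d3:-→d4:-→d5:-→d6:-→d7:-→d8:-→d9:-→d10:-→d11:-→d12:-→d13:-→d14:-→d15:-→d16:-→d17:-→d18:-→d19:-→d20:-→d21:-→d22:-→d23:-→d24:-→d25:-→d26:-→d27:-→d28:H2  best=H2
  ? 235.78.15.174  path d0:H0→d1:-→d2:-→d3:-→d4:-→d5:-→d6:-→d7:-→d8:-→d9:-→d10:-→d11:-→d12:-→d13:-→d14:-→d15:-→d16:H0  best=H0
  ? 56.93.242.0  path d0:H0→d1:-→d2:-→d3:-→d4:-→d5:-→d6:-→d7:-→d8:-→d9:-→d10:-→d11:-→d12:-→d13:-→d14:-→d15:-→d16:-→d17:-→d18:-→d19:-→d20:-→d21:-→d22:-→d23:-→d24:-→d25:-→d26:-→d27:-→d28:H2  best=H2
  - 235.78.0.0/16 clear@16
  ? 56.93.242.0  path d0:H0→d1:-→d2:-→d3:-→d4:-→d5:-→d6:-→d7:-→d8:-→d9:-→d10:-→d11:-→d12:-→d13:-→d14:-→d15:-→d16:-→d17:-→d18:-→d19:-→d20:-→d21:-→d22:-→d23:-→d24:-→d25:-→d26:-→d27:-→d28:H2  best=H2
  - 56.93.242.0/28 clear@28
  + 235.78.147.56/32 (H3) depth=32
  + 239.106.0.0/16 (H4) depth=16
  + 239.106.50.216/30 (H4) depth=30

== LOOKUPS ==
["H2","H2","H2","H0","H2","H2"]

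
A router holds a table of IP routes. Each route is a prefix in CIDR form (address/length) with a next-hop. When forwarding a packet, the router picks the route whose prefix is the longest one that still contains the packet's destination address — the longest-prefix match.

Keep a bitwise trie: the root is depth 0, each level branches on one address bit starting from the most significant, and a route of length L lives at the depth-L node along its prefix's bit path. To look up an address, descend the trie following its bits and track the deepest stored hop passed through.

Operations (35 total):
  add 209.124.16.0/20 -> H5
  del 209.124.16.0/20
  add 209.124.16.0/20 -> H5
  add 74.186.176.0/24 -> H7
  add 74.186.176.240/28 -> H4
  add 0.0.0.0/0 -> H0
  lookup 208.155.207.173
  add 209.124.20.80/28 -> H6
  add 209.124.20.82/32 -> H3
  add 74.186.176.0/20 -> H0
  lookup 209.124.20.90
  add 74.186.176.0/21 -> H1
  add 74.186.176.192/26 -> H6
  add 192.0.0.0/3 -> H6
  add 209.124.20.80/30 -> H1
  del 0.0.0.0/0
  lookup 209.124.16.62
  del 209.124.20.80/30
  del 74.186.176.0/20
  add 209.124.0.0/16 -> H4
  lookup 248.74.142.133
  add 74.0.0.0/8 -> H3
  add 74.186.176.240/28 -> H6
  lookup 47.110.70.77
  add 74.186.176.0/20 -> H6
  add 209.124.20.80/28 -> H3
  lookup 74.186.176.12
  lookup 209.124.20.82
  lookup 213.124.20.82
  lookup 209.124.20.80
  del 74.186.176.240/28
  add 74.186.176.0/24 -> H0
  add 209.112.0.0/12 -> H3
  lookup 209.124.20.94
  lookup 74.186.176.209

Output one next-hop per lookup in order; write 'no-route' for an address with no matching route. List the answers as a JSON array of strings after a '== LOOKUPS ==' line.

Trace:
  add 209.124.16.0/20 -> H5 at depth 20
  del 209.124.16.0/20 (clear depth 20)
  add 209.124.16.0/20 -> H5 at depth 20
  add 74.186.176.0/24 -> H7 at depth 24
  add 74.186.176.240/28 -> H4 at depth 28
  add 0.0.0.0/0 -> H0 at depth 0
  Q 208.155.207.173: descend 1101000 ; hops seen [H0] ; pick H0
  add 209.124.20.80/28 -> H6 at depth 28
  add 209.124.20.82/32 -> H3 at depth 32
  add 74.186.176.0/20 -> H0 at depth 20
  Q 209.124.20.90: descend 1101000101111100000101000101 ; hops seen [H0,H5,H6] ; pick H6
  add 74.186.176.0/21 -> H1 at depth 21
  add 74.186.176.192/26 -> H6 at depth 26
  add 192.0.0.0/3 -> H6 at depth 3
  add 209.124.20.80/30 -> H1 at depth 30
  del 0.0.0.0/0 (clear depth 0)
  Q 209.124.16.62: descend 110100010111110000010 ; hops seen [H6,H5] ; pick H5
  del 209.124.20.80/30 (clear depth 30)
  del 74.186.176.0/20 (clear depth 20)
  add 209.124.0.0/16 -> H4 at depth 16
  Q 248.74.142.133: descend 11 ; hops seen [∅] ; pick no-route
  add 74.0.0.0/8 -> H3 at depth 8
  add 74.186.176.240/28 -> H6 at depth 28
  Q 47.110.70.77: descend 0 ; hops seen [∅] ; pick no-route
  add 74.186.176.0/20 -> H6 at depth 20
  add 209.124.20.80/28 -> H3 at depth 28
  Q 74.186.176.12: descend 010010101011101010110000 ; hops seen [H3,H6,H1,H7] ; pick H7
  Q 209.124.20.82: descend 11010001011111000001010001010010 ; hops seen [H6,H4,H5,H3,H3] ; pick H3
  Q 213.124.20.82: descend 11010 ; hops seen [H6] ; pick H6
  Q 209.124.20.80: descend 110100010111110000010100010100 ; hops seen [H6,H4,H5,H3] ; pick H3
  del 74.186.176.240/28 (clear depth 28)
  add 74.186.176.0/24 -> H0 at depth 24
  add 209.112.0.0/12 -> H3 at depth 12
  Q 209.124.20.94: descend 1101000101111100000101000101 ; hops seen [H6,H3,H4,H5,H3] ; pick H3
  Q 74.186.176.209: descend 01001010101110101011000011 ; hops seen [H3,H6,H1,H0,H6] ; pick H6

== LOOKUPS ==
["H0","H6","H5","no-route","no-route","H7","H3","H6","H3","H3","H6"]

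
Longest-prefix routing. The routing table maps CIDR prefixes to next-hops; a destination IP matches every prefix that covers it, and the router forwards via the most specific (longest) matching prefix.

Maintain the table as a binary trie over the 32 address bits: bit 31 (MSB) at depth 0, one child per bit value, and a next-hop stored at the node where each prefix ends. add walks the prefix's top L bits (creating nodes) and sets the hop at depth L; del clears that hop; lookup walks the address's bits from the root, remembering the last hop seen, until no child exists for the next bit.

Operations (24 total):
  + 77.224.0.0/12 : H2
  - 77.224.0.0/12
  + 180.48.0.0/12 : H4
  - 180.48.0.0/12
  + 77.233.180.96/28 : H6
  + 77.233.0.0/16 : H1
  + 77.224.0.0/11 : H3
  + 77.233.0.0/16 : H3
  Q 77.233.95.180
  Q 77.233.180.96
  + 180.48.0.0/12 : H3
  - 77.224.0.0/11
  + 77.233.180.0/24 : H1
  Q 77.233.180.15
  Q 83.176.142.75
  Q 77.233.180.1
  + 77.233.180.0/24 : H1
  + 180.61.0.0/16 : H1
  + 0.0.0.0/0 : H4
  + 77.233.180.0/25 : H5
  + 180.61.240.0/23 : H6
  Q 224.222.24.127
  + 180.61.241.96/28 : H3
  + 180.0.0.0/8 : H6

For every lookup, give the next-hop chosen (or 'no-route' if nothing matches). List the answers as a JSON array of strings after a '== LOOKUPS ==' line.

Process each operation:
  + 77.224.0.0/12 (H2) depth=12
  - 77.224.0.0/12 clear@12
  + 180.48.0.0/12 (H4) depth=12
  - 180.48.0.0/12 clear@12
  + 77.233.180.96/28 (H6) depth=28
  + 77.233.0.0/16 (H1) depth=16
  + 77.224.0.0/11 (H3) depth=11
  + 77.233.0.0/16 (H3) depth=16
  ? 77.233.95.180  path d0:-→d1:-→d2:-→d3:-→d4:-→d5:-→d6:-→d7:-→d8:-→d9:-→d10:-→d11:H3→d12:-→d13:-→d14:-→d15:-→d16:H3  best=H3
  ? 77.233.180.96  path d0:-→d1:-→d2:-→d3:-→d4:-→d5:-→d6:-→d7:-→d8:-→d9:-→d10:-→d11:H3→d12:-→d13:-→d14:-→d15:-→d16:H3→d17:-→d18:-→d19:-→d20:-→d21:-→d22:-→d23:-→d24:-→d25:-→d26:-→d27:-→d28:H6  best=H6
  + 180.48.0.0/12 (H3) depth=12
  - 77.224.0.0/11 clear@11
  + 77.233.180.0/24 (H1) depth=24
  ? 77.233.180.15  path d0:-→d1:-→d2:-→d3:-→d4:-→d5:-→d6:-→d7:-→d8:-→d9:-→d10:-→d11:-→d12:-→d13:-→d14:-→d15:-→d16:H3→d17:-→d18:-→d19:-→d20:-→d21:-→d22:-→d23:-→d24:H1→d25:-  best=H1
  ? 83.176.142.75  path d0:-→d1:-→d2:-→d3:-  best=no-route
  ? 77.233.180.1  path d0:-→d1:-→d2:-→d3:-→d4:-→d5:-→d6:-→d7:-→d8:-→d9:-→d10:-→d11:-→d12:-→d13:-→d14:-→d15:-→d16:H3→d17:-→d18:-→d19:-→d20:-→d21:-→d22:-→d23:-→d24:H1→d25:-  best=H1
  + 77.233.180.0/24 (H1) depth=24
  + 180.61.0.0/16 (H1) depth=16
  + 0.0.0.0/0 (H4) depth=0
  + 77.233.180.0/25 (H5) depth=25
  + 180.61.240.0/23 (H6) depth=23
  ? 224.222.24.127  path d0:H4→d1:-  best=H4
  + 180.61.241.96/28 (H3) depth=28
  + 180.0.0.0/8 (H6) depth=8

== LOOKUPS ==
["H3","H6","H1","no-route","H1","H4"]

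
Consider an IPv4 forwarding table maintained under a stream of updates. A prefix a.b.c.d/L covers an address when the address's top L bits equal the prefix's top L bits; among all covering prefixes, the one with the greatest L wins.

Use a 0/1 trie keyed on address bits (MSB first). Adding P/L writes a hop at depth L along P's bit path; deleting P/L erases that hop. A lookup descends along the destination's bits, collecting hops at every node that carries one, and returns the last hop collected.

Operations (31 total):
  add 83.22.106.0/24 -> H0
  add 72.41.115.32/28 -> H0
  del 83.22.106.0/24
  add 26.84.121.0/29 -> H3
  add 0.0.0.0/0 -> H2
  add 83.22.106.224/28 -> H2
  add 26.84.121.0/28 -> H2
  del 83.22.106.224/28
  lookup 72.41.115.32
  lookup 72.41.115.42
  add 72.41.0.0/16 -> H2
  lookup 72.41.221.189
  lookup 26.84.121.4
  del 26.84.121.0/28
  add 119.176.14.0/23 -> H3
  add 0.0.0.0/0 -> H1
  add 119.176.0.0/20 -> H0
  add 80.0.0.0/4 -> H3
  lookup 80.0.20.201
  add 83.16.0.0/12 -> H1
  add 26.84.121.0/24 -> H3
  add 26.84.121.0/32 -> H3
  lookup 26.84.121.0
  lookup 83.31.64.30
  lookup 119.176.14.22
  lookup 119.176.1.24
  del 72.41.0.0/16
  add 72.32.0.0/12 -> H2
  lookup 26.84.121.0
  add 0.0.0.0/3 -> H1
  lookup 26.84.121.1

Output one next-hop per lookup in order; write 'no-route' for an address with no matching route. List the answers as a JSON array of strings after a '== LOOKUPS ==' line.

Process each operation:
  add 83.22.106.0/24 -> H0 at depth 24
  add 72.41.115.32/28 -> H0 at depth 28
  - 83.22.106.0/24 clear@24
  add 26.84.121.0/29 -> H3 at depth 29
  add 0.0.0.0/0 -> H2 at depth 0
  add 83.22.106.224/28 -> H2 at depth 28
  add 26.84.121.0/28 -> H2 at depth 28
  - 83.22.106.224/28 clear@28
  lookup 72.41.115.32: bits 0100100000101001011100110010 walk d0:H2→d1:-→d2:-→d3:-→d4:-→d5:-→d6:-→d7:-→d8:-→d9:-→d10:-→d11:-→d12:-→d13:-→d14:-→d15:-→d16:-→d17:-→d18:-→d19:-→d20:-→d21:-→d22:-→d23:-→d24:-→d25:-→d26:-→d27:-→d28:H0 -> H0
  lookup 72.41.115.42: bits 0100100000101001011100110010 walk d0:H2→d1:-→d2:-→d3:-→d4:-→d5:-→d6:-→d7:-→d8:-→d9:-→d10:-→d11:-→d12:-→d13:-→d14:-→d15:-→d16:-→d17:-→d18:-→d19:-→d20:-→d21:-→d22:-→d23:-→d24:-→d25:-→d26:-→d27:-→d28:H0 -> H0
  add 72.41.0.0/16 -> H2 at depth 16
  lookup 72.41.221.189: bits 0100100000101001 walk d0:H2→d1:-→d2:-→d3:-→d4:-→d5:-→d6:-→d7:-→d8:-→d9:-→d10:-→d11:-→d12:-→d13:-→d14:-→d15:-→d16:H2 -> H2
  lookup 26.84.121.4: bits 00011010010101000111100100000 walk d0:H2→d1:-→d2:-→d3:-→d4:-→d5:-→d6:-→d7:-→d8:-→d9:-→d10:-→d11:-→d12:-→d13:-→d14:-→d15:-→d16:-→d17:-→d18:-→d19:-→d20:-→d21:-→d22:-→d23:-→d24:-→d25:-→d26:-→d27:-→d28:H2→d29:H3 -> H3
  - 26.84.121.0/28 clear@28
  add 119.176.14.0/23 -> H3 at depth 23
  add 0.0.0.0/0 -> H1 at depth 0
  add 119.176.0.0/20 -> H0 at depth 20
  add 80.0.0.0/4 -> H3 at depth 4
  lookup 80.0.20.201: bits 010100 walk d0:H1→d1:-→d2:-→d3:-→d4:H3→d5:-→d6:- -> H3
  add 83.16.0.0/12 -> H1 at depth 12
  add 26.84.121.0/24 -> H3 at depth 24
  add 26.84.121.0/32 -> H3 at depth 32
  lookup 26.84.121.0: bits 00011010010101000111100100000000 walk d0:H1→d1:-→d2:-→d3:-→d4:-→d5:-→d6:-→d7:-→d8:-→d9:-→d10:-→d11:-→d12:-→d13:-→d14:-→d15:-→d16:-→d17:-→d18:-→d19:-→d20:-→d21:-→d22:-→d23:-→d24:H3→d25:-→d26:-→d27:-→d28:-→d29:H3→d30:-→d31:-→d32:H3 -> H3
  lookup 83.31.64.30: bits 010100110001 walk d0:H1→d1:-→d2:-→d3:-→d4:H3→d5:-→d6:-→d7:-→d8:-→d9:-→d10:-→d11:-→d12:H1 -> H1
  lookup 119.176.14.22: bits 01110111101100000000111 walk d0:H1→d1:-→d2:-→d3:-→d4:-→d5:-→d6:-→d7:-→d8:-→d9:-→d10:-→d11:-→d12:-→d13:-→d14:-→d15:-→d16:-→d17:-→d18:-→d19:-→d20:H0→d21:-→d22:-→d23:H3 -> H3
  lookup 119.176.1.24: bits 01110111101100000000 walk d0:H1→d1:-→d2:-→d3:-→d4:-→d5:-→d6:-→d7:-→d8:-→d9:-→d10:-→d11:-→d12:-→d13:-→d14:-→d15:-→d16:-→d17:-→d18:-→d19:-→d20:H0 -> H0
  - 72.41.0.0/16 clear@16
  add 72.32.0.0/12 -> H2 at depth 12
  lookup 26.84.121.0: bits 00011010010101000111100100000000 walk d0:H1→d1:-→d2:-→d3:-→d4:-→d5:-→d6:-→d7:-→d8:-→d9:-→d10:-→d11:-→d12:-→d13:-→d14:-→d15:-→d16:-→d17:-→d18:-→d19:-→d20:-→d21:-→d22:-→d23:-→d24:H3→d25:-→d26:-→d27:-→d28:-→d29:H3→d30:-→d31:-→d32:H3 -> H3
  add 0.0.0.0/3 -> H1 at depth 3
  lookup 26.84.121.1: bits 0001101001010100011110010000000 walk d0:H1→d1:-→d2:-→d3:H1→d4:-→d5:-→d6:-→d7:-→d8:-→d9:-→d10:-→d11:-→d12:-→d13:-→d14:-→d15:-→d16:-→d17:-→d18:-→d19:-→d20:-→d21:-→d22:-→d23:-→d24:H3→d25:-→d26:-→d27:-→d28:-→d29:H3→d30:-→d31:- -> H3

== LOOKUPS ==
["H0","H0","H2","H3","H3","H3","H1","H3","H0","H3","H3"]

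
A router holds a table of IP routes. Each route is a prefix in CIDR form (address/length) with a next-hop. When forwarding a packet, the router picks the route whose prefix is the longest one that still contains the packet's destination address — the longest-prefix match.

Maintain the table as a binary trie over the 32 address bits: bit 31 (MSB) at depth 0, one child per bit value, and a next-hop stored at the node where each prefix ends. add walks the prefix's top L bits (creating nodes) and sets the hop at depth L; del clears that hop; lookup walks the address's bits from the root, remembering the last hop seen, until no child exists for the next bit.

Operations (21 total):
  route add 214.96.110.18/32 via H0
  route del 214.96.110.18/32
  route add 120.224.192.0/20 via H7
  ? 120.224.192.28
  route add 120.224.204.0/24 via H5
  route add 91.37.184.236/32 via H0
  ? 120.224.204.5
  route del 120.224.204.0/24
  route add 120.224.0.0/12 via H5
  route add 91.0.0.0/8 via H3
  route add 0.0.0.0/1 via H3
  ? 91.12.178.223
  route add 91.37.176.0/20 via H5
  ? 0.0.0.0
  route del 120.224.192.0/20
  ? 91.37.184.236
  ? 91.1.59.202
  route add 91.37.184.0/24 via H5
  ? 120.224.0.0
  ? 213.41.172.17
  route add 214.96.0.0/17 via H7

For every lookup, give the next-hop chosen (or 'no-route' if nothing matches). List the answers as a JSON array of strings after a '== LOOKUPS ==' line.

Process each operation:
  add 214.96.110.18/32 -> H0 at depth 32
  del 214.96.110.18/32 (clear depth 32)
  add 120.224.192.0/20 -> H7 at depth 20
  Q 120.224.192.28: descend 01111000111000001100 ; hops seen [H7] ; pick H7
  add 120.224.204.0/24 -> H5 at depth 24
  add 91.37.184.236/32 -> H0 at depth 32
  Q 120.224.204.5: descend 011110001110000011001100 ; hops seen [H7,H5] ; pick H5
  del 120.224.204.0/24 (clear depth 24)
  add 120.224.0.0/12 -> H5 at depth 12
  add 91.0.0.0/8 -> H3 at depth 8
  add 0.0.0.0/1 -> H3 at depth 1
  Q 91.12.178.223: descend 0101101100 ; hops seen [H3,H3] ; pick H3
  add 91.37.176.0/20 -> H5 at depth 20
  Q 0.0.0.0: descend 0 ; hops seen [H3] ; pick H3
  del 120.224.192.0/20 (clear depth 20)
  Q 91.37.184.236: descend 01011011001001011011100011101100 ; hops seen [H3,H3,H5,H0] ; pick H0
  Q 91.1.59.202: descend 0101101100 ; hops seen [H3,H3] ; pick H3
  add 91.37.184.0/24 -> H5 at depth 24
  Q 120.224.0.0: descend 0111100011100000 ; hops seen [H3,H5] ; pick H5
  Q 213.41.172.17: descend 110101 ; hops seen [∅] ; pick no-route
  add 214.96.0.0/17 -> H7 at depth 17

== LOOKUPS ==
["H7","H5","H3","H3","H0","H3","H5","no-route"]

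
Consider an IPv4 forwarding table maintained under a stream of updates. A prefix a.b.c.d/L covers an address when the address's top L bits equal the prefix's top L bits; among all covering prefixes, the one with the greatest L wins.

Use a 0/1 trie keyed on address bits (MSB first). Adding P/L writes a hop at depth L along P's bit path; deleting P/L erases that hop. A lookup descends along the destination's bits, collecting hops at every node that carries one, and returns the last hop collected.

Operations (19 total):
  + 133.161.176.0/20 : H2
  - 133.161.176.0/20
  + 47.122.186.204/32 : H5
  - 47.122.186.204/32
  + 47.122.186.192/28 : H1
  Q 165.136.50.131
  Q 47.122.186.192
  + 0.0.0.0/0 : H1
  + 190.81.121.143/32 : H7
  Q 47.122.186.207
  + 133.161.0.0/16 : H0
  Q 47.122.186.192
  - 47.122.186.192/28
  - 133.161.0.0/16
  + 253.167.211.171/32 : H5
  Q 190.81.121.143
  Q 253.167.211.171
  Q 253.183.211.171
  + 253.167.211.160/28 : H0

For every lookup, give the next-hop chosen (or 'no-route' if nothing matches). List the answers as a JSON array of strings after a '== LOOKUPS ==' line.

Process each operation:
  add 133.161.176.0/20 -> H2 at depth 20
  del 133.161.176.0/20 (clear depth 20)
  add 47.122.186.204/32 -> H5 at depth 32
  del 47.122.186.204/32 (clear depth 32)
  add 47.122.186.192/28 -> H1 at depth 28
  Q 165.136.50.131: descend 10 ; hops seen [∅] ; pick no-route
  Q 47.122.186.192: descend 0010111101111010101110101100 ; hops seen [H1] ; pick H1
  add 0.0.0.0/0 -> H1 at depth 0
  add 190.81.121.143/32 -> H7 at depth 32
  Q 47.122.186.207: descend 001011110111101010111010110011 ; hops seen [H1,H1] ; pick H1
  add 133.161.0.0/16 -> H0 at depth 16
  Q 47.122.186.192: descend 0010111101111010101110101100 ; hops seen [H1,H1] ; pick H1
  del 47.122.186.192/28 (clear depth 28)
  del 133.161.0.0/16 (clear depth 16)
  add 253.167.211.171/32 -> H5 at depth 32
  Q 190.81.121.143: descend 10111110010100010111100110001111 ; hops seen [H1,H7] ; pick H7
  Q 253.167.211.171: descend 11111101101001111101001110101011 ; hops seen [H1,H5] ; pick H5
  Q 253.183.211.171: descend 11111101101 ; hops seen [H1] ; pick H1
  add 253.167.211.160/28 -> H0 at depth 28

== LOOKUPS ==
["no-route","H1","H1","H1","H7","H5","H1"]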